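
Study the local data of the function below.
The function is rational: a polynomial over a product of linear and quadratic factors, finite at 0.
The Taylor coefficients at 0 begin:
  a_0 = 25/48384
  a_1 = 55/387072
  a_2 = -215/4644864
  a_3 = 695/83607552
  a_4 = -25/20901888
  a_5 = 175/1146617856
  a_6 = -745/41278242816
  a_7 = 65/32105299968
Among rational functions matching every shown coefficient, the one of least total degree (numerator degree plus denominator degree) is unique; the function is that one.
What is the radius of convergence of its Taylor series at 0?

No rational of total degree below 4 reproduces all 8 coefficients; solving the [1/3] Pade equations on them gives f(λ) = (15*λ/32 + 25/28)/(λ + 12)**3, whose expansion matches every shown term.
Denominator factor (λ + 12)^3: pole of order 3 at -12, modulus 12.
The radius of convergence is the smallest modulus among the singular points: 12.

The radius of convergence is 12.


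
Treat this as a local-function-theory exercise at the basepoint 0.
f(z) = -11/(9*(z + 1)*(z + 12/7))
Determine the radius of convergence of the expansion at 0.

Denominator factor (z + 1): pole of order 1 at -1, modulus 1.
Denominator factor (z + 12/7): pole of order 1 at -12/7, modulus 12/7.
The radius of convergence is the smallest modulus among the singular points: 1.

The radius of convergence is 1.


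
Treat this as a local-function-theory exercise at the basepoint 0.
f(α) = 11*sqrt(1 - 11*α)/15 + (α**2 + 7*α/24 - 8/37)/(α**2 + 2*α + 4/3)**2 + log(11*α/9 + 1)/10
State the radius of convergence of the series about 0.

The radius of convergence is 1/11.

Denominator factor (α**2 + 2*α + 4/3)^2: discriminant -4/3, complex-conjugate roots (-1) + ((1/3)*sqrt(3))*i and (-1) - ((1/3)*sqrt(3))*i; poles of order 2, moduli (2/3)*sqrt(3) and (2/3)*sqrt(3).
Branch term (1/10)*log(1 - α/(-9/11)): its argument vanishes at α = -9/11, a logarithmic branch point, modulus 9/11.
Branch term (11/15)*sqrt(1 - α/(1/11)): its argument vanishes at α = 1/11, a square-root branch point, modulus 1/11.
The radius of convergence is the smallest modulus among the singular points: 1/11.


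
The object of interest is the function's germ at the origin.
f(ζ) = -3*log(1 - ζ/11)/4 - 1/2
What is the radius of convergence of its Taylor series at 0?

Branch term (-3/4)*log(1 - ζ/(11)): its argument vanishes at ζ = 11, a logarithmic branch point, modulus 11.
The radius of convergence is the smallest modulus among the singular points: 11.

The radius of convergence is 11.


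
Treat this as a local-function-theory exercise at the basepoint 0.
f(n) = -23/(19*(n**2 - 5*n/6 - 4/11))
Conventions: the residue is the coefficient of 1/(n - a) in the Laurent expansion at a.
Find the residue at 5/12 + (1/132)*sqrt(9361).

The residue is -(6/703)*sqrt(9361).

The factor n**2 - 5*n/6 - 4/11 splits as (n - a)(n - a') with a = 5/12 + (1/132)*sqrt(9361), a' = 5/12 - (1/132)*sqrt(9361). At the order-1 pole a set g(n) = (n - a)*f(n) = [-23/19] / (n - a').
Simple pole: residue = g(a) at a = 5/12 + (1/132)*sqrt(9361), which is -(6/703)*sqrt(9361).


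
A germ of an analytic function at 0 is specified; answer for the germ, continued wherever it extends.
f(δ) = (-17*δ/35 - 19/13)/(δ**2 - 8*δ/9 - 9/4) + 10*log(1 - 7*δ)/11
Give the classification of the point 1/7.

The term (10/11)*log(1 - δ/(1/7)) has argument 1 - 1/7/(1/7) = 0 at 1/7: a logarithmic (infinitely-sheeted) branch point; the remaining terms are analytic or single-valued there.

The point is a logarithmic branch point.


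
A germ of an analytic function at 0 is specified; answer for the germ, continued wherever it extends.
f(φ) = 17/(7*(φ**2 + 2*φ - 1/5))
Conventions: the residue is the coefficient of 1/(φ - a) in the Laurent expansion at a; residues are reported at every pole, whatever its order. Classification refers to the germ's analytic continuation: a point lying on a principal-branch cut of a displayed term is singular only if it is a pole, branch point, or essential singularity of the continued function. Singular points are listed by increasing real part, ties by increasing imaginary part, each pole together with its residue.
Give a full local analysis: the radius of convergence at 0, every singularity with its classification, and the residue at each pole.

Radius of convergence at 0: -1 + (1/5)*sqrt(30).
At -1 - (1/5)*sqrt(30): a pole of order 1; residue -(17/84)*sqrt(30).
At -1 + (1/5)*sqrt(30): a pole of order 1; residue (17/84)*sqrt(30).

Denominator factor (φ**2 + 2*φ - 1/5): discriminant 24/5, real irrational roots -1 + (1/5)*sqrt(30) and -1 - (1/5)*sqrt(30); poles of order 1, moduli -1 + (1/5)*sqrt(30) and 1 + (1/5)*sqrt(30).
The radius of convergence is the smallest modulus among the singular points: -1 + (1/5)*sqrt(30).
The factor φ**2 + 2*φ - 1/5 splits as (φ - a)(φ - a') with a = -1 - (1/5)*sqrt(30), a' = -1 + (1/5)*sqrt(30). At the order-1 pole a set g(φ) = (φ - a)*f(φ) = [17/7] / (φ - a').
Simple pole: residue = g(a) at a = -1 - (1/5)*sqrt(30), which is -(17/84)*sqrt(30).
The factor φ**2 + 2*φ - 1/5 splits as (φ - a)(φ - a') with a = -1 + (1/5)*sqrt(30), a' = -1 - (1/5)*sqrt(30). At the order-1 pole a set g(φ) = (φ - a)*f(φ) = [17/7] / (φ - a').
Simple pole: residue = g(a) at a = -1 + (1/5)*sqrt(30), which is (17/84)*sqrt(30).
List the singular points by increasing real part (a conjugate pair: the negative imaginary part first).


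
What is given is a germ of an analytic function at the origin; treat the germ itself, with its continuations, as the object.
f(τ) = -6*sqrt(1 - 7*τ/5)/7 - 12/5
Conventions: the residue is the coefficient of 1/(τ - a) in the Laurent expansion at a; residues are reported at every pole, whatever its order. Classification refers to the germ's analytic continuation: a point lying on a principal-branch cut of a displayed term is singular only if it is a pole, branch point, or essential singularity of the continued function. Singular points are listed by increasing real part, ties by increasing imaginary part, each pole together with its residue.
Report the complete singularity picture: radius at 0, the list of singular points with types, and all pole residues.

Radius of convergence at 0: 5/7.
At 5/7: an algebraic (square-root) branch point.

Branch term (-6/7)*sqrt(1 - τ/(5/7)): its argument vanishes at τ = 5/7, a square-root branch point, modulus 5/7.
The radius of convergence is the smallest modulus among the singular points: 5/7.


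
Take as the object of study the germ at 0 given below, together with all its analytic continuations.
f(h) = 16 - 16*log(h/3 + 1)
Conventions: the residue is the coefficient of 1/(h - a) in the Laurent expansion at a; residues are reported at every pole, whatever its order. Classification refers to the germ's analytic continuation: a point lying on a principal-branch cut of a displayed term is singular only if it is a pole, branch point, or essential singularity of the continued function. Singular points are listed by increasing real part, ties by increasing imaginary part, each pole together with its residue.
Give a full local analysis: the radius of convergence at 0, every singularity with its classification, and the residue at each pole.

Radius of convergence at 0: 3.
At -3: a logarithmic branch point.

Branch term (-16)*log(1 - h/(-3)): its argument vanishes at h = -3, a logarithmic branch point, modulus 3.
The radius of convergence is the smallest modulus among the singular points: 3.


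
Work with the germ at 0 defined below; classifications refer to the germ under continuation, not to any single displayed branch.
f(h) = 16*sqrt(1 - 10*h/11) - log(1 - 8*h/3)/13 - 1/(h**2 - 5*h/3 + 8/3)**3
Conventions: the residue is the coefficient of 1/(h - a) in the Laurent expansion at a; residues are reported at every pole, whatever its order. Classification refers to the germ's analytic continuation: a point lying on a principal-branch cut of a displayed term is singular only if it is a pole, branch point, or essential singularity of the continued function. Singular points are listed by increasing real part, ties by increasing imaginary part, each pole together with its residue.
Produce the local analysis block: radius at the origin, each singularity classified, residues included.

Radius of convergence at 0: 3/8.
At 3/8: a logarithmic branch point.
At (5/6) - ((1/6)*sqrt(71))*i: a pole of order 3; residue -((1458/357911)*sqrt(71))*i.
At (5/6) + ((1/6)*sqrt(71))*i: a pole of order 3; residue ((1458/357911)*sqrt(71))*i.
At 11/10: an algebraic (square-root) branch point.

Denominator factor (h**2 - 5*h/3 + 8/3)^3: discriminant -71/9, complex-conjugate roots (5/6) + ((1/6)*sqrt(71))*i and (5/6) - ((1/6)*sqrt(71))*i; poles of order 3, moduli (2/3)*sqrt(6) and (2/3)*sqrt(6).
Branch term (16)*sqrt(1 - h/(11/10)): its argument vanishes at h = 11/10, a square-root branch point, modulus 11/10.
Branch term (-1/13)*log(1 - h/(3/8)): its argument vanishes at h = 3/8, a logarithmic branch point, modulus 3/8.
The radius of convergence is the smallest modulus among the singular points: 3/8.
The branch terms are analytic at (5/6) - ((1/6)*sqrt(71))*i and contribute nothing to the residue; only the rational part matters.
The factor h**2 - 5*h/3 + 8/3 splits as (h - a)(h - a') with a = (5/6) - ((1/6)*sqrt(71))*i, a' = (5/6) + ((1/6)*sqrt(71))*i. At the order-3 pole a set g(h) = (h - a)^3*(rational part) = [-1] / (h - a')^3.
Order-3 pole: residue = g''(a)/2; g''((5/6) - ((1/6)*sqrt(71))*i) = -((2916/357911)*sqrt(71))*i, so the residue is -((1458/357911)*sqrt(71))*i.
The branch terms are analytic at (5/6) + ((1/6)*sqrt(71))*i and contribute nothing to the residue; only the rational part matters.
The factor h**2 - 5*h/3 + 8/3 splits as (h - a)(h - a') with a = (5/6) + ((1/6)*sqrt(71))*i, a' = (5/6) - ((1/6)*sqrt(71))*i. At the order-3 pole a set g(h) = (h - a)^3*(rational part) = [-1] / (h - a')^3.
Order-3 pole: residue = g''(a)/2; g''((5/6) + ((1/6)*sqrt(71))*i) = ((2916/357911)*sqrt(71))*i, so the residue is ((1458/357911)*sqrt(71))*i.
List the singular points by increasing real part (a conjugate pair: the negative imaginary part first).


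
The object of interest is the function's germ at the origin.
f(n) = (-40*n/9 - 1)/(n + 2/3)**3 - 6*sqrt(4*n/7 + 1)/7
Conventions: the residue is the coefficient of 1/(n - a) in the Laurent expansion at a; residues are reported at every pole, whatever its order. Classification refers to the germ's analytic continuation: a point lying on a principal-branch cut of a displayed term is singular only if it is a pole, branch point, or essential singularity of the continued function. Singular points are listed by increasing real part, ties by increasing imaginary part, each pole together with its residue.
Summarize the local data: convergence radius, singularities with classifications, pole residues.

Denominator factor (n + 2/3)^3: pole of order 3 at -2/3, modulus 2/3.
Branch term (-6/7)*sqrt(1 - n/(-7/4)): its argument vanishes at n = -7/4, a square-root branch point, modulus 7/4.
The radius of convergence is the smallest modulus among the singular points: 2/3.
The branch term is analytic at -2/3 and contributes nothing to the residue; only the rational part matters.
At the order-3 pole -2/3 set g(n) = (n - (-2/3))^3*(rational part) = -40*n/9 - 1.
Order-3 pole: residue = g''(a)/2; g''(-2/3) = 0, so the residue is 0.
List the singular points by increasing real part (a conjugate pair: the negative imaginary part first).

Radius of convergence at 0: 2/3.
At -7/4: an algebraic (square-root) branch point.
At -2/3: a pole of order 3; residue 0.


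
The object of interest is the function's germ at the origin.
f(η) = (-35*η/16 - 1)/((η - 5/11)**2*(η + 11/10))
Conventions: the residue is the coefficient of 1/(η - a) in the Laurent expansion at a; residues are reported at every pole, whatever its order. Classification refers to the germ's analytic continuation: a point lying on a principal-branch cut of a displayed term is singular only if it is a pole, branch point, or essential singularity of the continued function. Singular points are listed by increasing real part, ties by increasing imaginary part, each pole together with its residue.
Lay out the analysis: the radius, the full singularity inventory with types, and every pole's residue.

Radius of convergence at 0: 5/11.
At -11/10: a pole of order 1; residue 15125/25992.
At 5/11: a pole of order 2; residue -15125/25992.

Denominator factor (η + 11/10): pole of order 1 at -11/10, modulus 11/10.
Denominator factor (η - 5/11)^2: pole of order 2 at 5/11, modulus 5/11.
The radius of convergence is the smallest modulus among the singular points: 5/11.
At the order-1 pole -11/10 set g(η) = (η - (-11/10))*f(η) = (-35*η/16 - 1)/(η - 5/11)**2.
Simple pole: residue = g(a) at a = -11/10, which is 15125/25992.
At the order-2 pole 5/11 set g(η) = (η - (5/11))^2*f(η) = (-35*η/16 - 1)/(η + 11/10).
Order-2 pole: residue = g'(a); g'(5/11) = -15125/25992, so the residue is -15125/25992.
List the singular points by increasing real part (a conjugate pair: the negative imaginary part first).


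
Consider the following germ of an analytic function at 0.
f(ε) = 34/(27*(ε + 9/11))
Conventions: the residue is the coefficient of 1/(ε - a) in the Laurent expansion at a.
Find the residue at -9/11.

The residue is 34/27.

At the order-1 pole -9/11 set g(ε) = (ε - (-9/11))*f(ε) = 34/27.
Simple pole: residue = g(a) at a = -9/11, which is 34/27.


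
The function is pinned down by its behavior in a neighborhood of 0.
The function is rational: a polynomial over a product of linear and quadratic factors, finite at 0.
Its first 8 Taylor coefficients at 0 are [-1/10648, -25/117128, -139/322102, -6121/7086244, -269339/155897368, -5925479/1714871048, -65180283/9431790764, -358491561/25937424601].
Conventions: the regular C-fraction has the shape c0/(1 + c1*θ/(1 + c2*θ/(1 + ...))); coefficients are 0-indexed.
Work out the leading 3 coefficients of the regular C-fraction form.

The regular C-fraction coefficients are [-1/10648, -25/11, 69/275].

Taylor coefficients (read off): a_0 = -1/10648, a_1 = -25/117128, a_2 = -139/322102.
c0 = a_0 = -1/10648. Peel one level at a time: if S = 1 + c*θ/S' with S'(0) = 1, then c is the θ-coefficient of S and S' = c*θ/(S - 1).
S_1 = c0/f = 1 + (-25/11)*θ + (69/121)*θ^2 + ...; c1 = -25/11.
S_2 = c1*θ/(S_1 - 1) = 1 + (69/275)*θ + ...; c2 = 69/275.


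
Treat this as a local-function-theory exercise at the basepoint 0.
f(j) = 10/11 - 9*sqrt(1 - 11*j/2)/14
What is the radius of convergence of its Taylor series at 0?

The radius of convergence is 2/11.

Branch term (-9/14)*sqrt(1 - j/(2/11)): its argument vanishes at j = 2/11, a square-root branch point, modulus 2/11.
The radius of convergence is the smallest modulus among the singular points: 2/11.


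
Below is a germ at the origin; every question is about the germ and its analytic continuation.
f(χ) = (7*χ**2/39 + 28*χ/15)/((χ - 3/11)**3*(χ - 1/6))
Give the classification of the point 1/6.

The point is a pole of order 1.

The denominator factor χ - 1/6 vanishes at 1/6 and appears to the power 1; the numerator there equals 2219/7020, nonzero, and no other factor vanishes.
Hence a pole whose order is the multiplicity, 1.


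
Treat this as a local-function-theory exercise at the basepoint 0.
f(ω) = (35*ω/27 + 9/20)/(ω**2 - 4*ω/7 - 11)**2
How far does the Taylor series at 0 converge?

The radius of convergence is -2/7 + (1/7)*sqrt(543).

Denominator factor (ω**2 - 4*ω/7 - 11)^2: discriminant 2172/49, real irrational roots 2/7 + (1/7)*sqrt(543) and 2/7 - (1/7)*sqrt(543); poles of order 2, moduli 2/7 + (1/7)*sqrt(543) and -2/7 + (1/7)*sqrt(543).
The radius of convergence is the smallest modulus among the singular points: -2/7 + (1/7)*sqrt(543).


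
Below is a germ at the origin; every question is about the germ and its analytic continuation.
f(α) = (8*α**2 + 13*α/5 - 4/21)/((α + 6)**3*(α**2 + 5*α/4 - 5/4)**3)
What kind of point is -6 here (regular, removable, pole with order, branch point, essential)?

The point is a pole of order 3.

The denominator factor α + 6 vanishes at -6 and appears to the power 3; the numerator there equals 28582/105, nonzero, and no other factor vanishes.
Hence a pole whose order is the multiplicity, 3.


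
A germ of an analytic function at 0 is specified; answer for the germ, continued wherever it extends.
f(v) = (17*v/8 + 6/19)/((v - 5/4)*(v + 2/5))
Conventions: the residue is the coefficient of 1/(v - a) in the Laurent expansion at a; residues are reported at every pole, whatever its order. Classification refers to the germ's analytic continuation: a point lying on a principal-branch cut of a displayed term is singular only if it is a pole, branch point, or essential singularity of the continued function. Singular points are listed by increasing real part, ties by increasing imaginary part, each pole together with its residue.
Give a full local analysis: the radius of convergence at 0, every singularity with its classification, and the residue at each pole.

Denominator factor (v + 2/5): pole of order 1 at -2/5, modulus 2/5.
Denominator factor (v - 5/4): pole of order 1 at 5/4, modulus 5/4.
The radius of convergence is the smallest modulus among the singular points: 2/5.
At the order-1 pole -2/5 set g(v) = (v - (-2/5))*f(v) = (17*v/8 + 6/19)/(v - 5/4).
Simple pole: residue = g(a) at a = -2/5, which is 203/627.
At the order-1 pole 5/4 set g(v) = (v - (5/4))*f(v) = (17*v/8 + 6/19)/(v + 2/5).
Simple pole: residue = g(a) at a = 5/4, which is 9035/5016.
List the singular points by increasing real part (a conjugate pair: the negative imaginary part first).

Radius of convergence at 0: 2/5.
At -2/5: a pole of order 1; residue 203/627.
At 5/4: a pole of order 1; residue 9035/5016.


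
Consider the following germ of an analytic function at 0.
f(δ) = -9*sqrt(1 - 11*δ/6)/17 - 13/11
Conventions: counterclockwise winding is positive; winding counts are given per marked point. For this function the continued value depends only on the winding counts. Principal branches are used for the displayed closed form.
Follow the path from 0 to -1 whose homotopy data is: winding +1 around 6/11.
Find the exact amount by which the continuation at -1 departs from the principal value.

The rational part is single-valued and drops out of the difference; each branch term changes only by its own monodromy.
(-9/17)*sqrt(1 - δ/(6/11)): winding +1 is odd, the square root flips sign, contributing -2*(-9/17)*sqrt(1 - (-1)/(6/11)) = -2*(-9/17)*sqrt(17/6) = (3/17)*sqrt(102).
Summing the contributions at δ = -1 gives (3/17)*sqrt(102).

Continued minus principal equals (3/17)*sqrt(102).


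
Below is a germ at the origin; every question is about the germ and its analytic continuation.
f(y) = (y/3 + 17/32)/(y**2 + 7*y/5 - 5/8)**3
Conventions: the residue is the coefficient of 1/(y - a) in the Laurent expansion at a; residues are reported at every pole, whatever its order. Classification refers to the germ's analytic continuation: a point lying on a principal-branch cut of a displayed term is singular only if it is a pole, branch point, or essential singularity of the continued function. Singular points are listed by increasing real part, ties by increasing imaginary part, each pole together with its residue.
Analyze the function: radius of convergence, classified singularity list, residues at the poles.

Radius of convergence at 0: -7/10 + (1/20)*sqrt(446).
At -7/10 - (1/20)*sqrt(446): a pole of order 3; residue -(89375/44358268)*sqrt(446).
At -7/10 + (1/20)*sqrt(446): a pole of order 3; residue (89375/44358268)*sqrt(446).

Denominator factor (y**2 + 7*y/5 - 5/8)^3: discriminant 223/50, real irrational roots -7/10 + (1/20)*sqrt(446) and -7/10 - (1/20)*sqrt(446); poles of order 3, moduli -7/10 + (1/20)*sqrt(446) and 7/10 + (1/20)*sqrt(446).
The radius of convergence is the smallest modulus among the singular points: -7/10 + (1/20)*sqrt(446).
The factor y**2 + 7*y/5 - 5/8 splits as (y - a)(y - a') with a = -7/10 - (1/20)*sqrt(446), a' = -7/10 + (1/20)*sqrt(446). At the order-3 pole a set g(y) = (y - a)^3*f(y) = [y/3 + 17/32] / (y - a')^3.
Order-3 pole: residue = g''(a)/2; g''(-7/10 - (1/20)*sqrt(446)) = -(89375/22179134)*sqrt(446), so the residue is -(89375/44358268)*sqrt(446).
The factor y**2 + 7*y/5 - 5/8 splits as (y - a)(y - a') with a = -7/10 + (1/20)*sqrt(446), a' = -7/10 - (1/20)*sqrt(446). At the order-3 pole a set g(y) = (y - a)^3*f(y) = [y/3 + 17/32] / (y - a')^3.
Order-3 pole: residue = g''(a)/2; g''(-7/10 + (1/20)*sqrt(446)) = (89375/22179134)*sqrt(446), so the residue is (89375/44358268)*sqrt(446).
List the singular points by increasing real part (a conjugate pair: the negative imaginary part first).


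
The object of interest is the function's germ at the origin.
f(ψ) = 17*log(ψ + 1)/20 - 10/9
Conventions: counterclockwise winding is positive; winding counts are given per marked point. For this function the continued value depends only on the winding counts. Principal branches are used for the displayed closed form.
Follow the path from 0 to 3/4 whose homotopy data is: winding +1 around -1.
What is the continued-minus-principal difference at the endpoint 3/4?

Continued minus principal equals (17/10)*pi*i.

The rational part is single-valued and drops out of the difference; each branch term changes only by its own monodromy.
(17/20)*log(1 - ψ/(-1)): each positive loop around -1 adds 2*pi*i to the log, so winding +1 contributes (17/20)*(1)*2*pi*i = (17/10)*pi*i.
Summing the contributions at ψ = 3/4 gives (17/10)*pi*i.


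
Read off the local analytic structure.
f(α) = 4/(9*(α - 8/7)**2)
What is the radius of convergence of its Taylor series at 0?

Denominator factor (α - 8/7)^2: pole of order 2 at 8/7, modulus 8/7.
The radius of convergence is the smallest modulus among the singular points: 8/7.

The radius of convergence is 8/7.


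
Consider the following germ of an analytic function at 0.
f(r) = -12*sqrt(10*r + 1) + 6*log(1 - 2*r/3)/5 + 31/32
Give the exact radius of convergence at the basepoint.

The radius of convergence is 1/10.

Branch term (-12)*sqrt(1 - r/(-1/10)): its argument vanishes at r = -1/10, a square-root branch point, modulus 1/10.
Branch term (6/5)*log(1 - r/(3/2)): its argument vanishes at r = 3/2, a logarithmic branch point, modulus 3/2.
The radius of convergence is the smallest modulus among the singular points: 1/10.


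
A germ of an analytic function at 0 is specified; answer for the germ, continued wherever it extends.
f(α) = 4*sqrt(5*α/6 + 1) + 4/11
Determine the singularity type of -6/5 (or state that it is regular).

The point is an algebraic (square-root) branch point.

The term (4)*sqrt(1 - α/(-6/5)) has argument 1 - -6/5/(-6/5) = 0 at -6/5: a square-root (algebraic, two-sheeted) branch point; the remaining terms are analytic or single-valued there.


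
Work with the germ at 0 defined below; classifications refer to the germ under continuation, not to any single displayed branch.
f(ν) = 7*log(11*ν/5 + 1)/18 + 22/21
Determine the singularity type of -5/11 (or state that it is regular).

The point is a logarithmic branch point.

The term (7/18)*log(1 - ν/(-5/11)) has argument 1 - -5/11/(-5/11) = 0 at -5/11: a logarithmic (infinitely-sheeted) branch point; the remaining terms are analytic or single-valued there.


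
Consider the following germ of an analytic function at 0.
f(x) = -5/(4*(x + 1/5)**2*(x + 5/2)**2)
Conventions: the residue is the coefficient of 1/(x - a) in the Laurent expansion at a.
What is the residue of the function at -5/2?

The residue is -2500/12167.

At the order-2 pole -5/2 set g(x) = (x - (-5/2))^2*f(x) = -5/(4*(x + 1/5)**2).
Order-2 pole: residue = g'(a); g'(-5/2) = -2500/12167, so the residue is -2500/12167.


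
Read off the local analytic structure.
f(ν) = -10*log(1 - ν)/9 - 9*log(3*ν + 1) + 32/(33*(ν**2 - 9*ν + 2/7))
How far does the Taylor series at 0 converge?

Denominator factor (ν**2 - 9*ν + 2/7): discriminant 559/7, real irrational roots 9/2 + (1/14)*sqrt(3913) and 9/2 - (1/14)*sqrt(3913); poles of order 1, moduli 9/2 + (1/14)*sqrt(3913) and 9/2 - (1/14)*sqrt(3913).
Branch term (-10/9)*log(1 - ν/(1)): its argument vanishes at ν = 1, a logarithmic branch point, modulus 1.
Branch term (-9)*log(1 - ν/(-1/3)): its argument vanishes at ν = -1/3, a logarithmic branch point, modulus 1/3.
The radius of convergence is the smallest modulus among the singular points: 9/2 - (1/14)*sqrt(3913).

The radius of convergence is 9/2 - (1/14)*sqrt(3913).


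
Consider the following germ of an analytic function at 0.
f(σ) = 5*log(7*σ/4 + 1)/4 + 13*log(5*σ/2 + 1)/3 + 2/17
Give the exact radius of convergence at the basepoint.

Branch term (5/4)*log(1 - σ/(-4/7)): its argument vanishes at σ = -4/7, a logarithmic branch point, modulus 4/7.
Branch term (13/3)*log(1 - σ/(-2/5)): its argument vanishes at σ = -2/5, a logarithmic branch point, modulus 2/5.
The radius of convergence is the smallest modulus among the singular points: 2/5.

The radius of convergence is 2/5.


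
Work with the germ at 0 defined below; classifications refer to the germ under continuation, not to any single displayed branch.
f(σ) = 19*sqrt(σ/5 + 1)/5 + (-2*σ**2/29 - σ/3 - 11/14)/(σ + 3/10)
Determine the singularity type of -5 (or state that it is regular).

The point is an algebraic (square-root) branch point.

The term (19/5)*sqrt(1 - σ/(-5)) has argument 1 - -5/(-5) = 0 at -5: a square-root (algebraic, two-sheeted) branch point; the remaining terms are analytic or single-valued there.


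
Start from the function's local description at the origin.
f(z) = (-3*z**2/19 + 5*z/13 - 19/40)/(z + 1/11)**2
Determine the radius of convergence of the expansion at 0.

Denominator factor (z + 1/11)^2: pole of order 2 at -1/11, modulus 1/11.
The radius of convergence is the smallest modulus among the singular points: 1/11.

The radius of convergence is 1/11.


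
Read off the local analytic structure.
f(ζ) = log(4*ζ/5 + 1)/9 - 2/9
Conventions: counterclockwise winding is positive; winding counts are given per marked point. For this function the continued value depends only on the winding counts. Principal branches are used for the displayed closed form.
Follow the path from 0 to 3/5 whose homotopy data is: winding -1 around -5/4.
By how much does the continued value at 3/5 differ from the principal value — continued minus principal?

Continued minus principal equals -(2/9)*pi*i.

The rational part is single-valued and drops out of the difference; each branch term changes only by its own monodromy.
(1/9)*log(1 - ζ/(-5/4)): each positive loop around -5/4 adds 2*pi*i to the log, so winding -1 contributes (1/9)*(-1)*2*pi*i = -(2/9)*pi*i.
Summing the contributions at ζ = 3/5 gives -(2/9)*pi*i.


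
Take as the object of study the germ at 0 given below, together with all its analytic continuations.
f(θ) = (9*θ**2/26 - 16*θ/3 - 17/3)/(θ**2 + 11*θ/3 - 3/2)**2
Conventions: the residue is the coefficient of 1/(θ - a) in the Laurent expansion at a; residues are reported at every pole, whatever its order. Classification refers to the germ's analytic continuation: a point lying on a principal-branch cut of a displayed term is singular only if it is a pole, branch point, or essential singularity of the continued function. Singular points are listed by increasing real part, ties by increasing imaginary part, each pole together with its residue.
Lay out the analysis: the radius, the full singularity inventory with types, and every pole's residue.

Radius of convergence at 0: -11/6 + (5/6)*sqrt(7).
At -11/6 - (5/6)*sqrt(7): a pole of order 2; residue (5043/159250)*sqrt(7).
At -11/6 + (5/6)*sqrt(7): a pole of order 2; residue -(5043/159250)*sqrt(7).

Denominator factor (θ**2 + 11*θ/3 - 3/2)^2: discriminant 175/9, real irrational roots -11/6 + (5/6)*sqrt(7) and -11/6 - (5/6)*sqrt(7); poles of order 2, moduli -11/6 + (5/6)*sqrt(7) and 11/6 + (5/6)*sqrt(7).
The radius of convergence is the smallest modulus among the singular points: -11/6 + (5/6)*sqrt(7).
The factor θ**2 + 11*θ/3 - 3/2 splits as (θ - a)(θ - a') with a = -11/6 - (5/6)*sqrt(7), a' = -11/6 + (5/6)*sqrt(7). At the order-2 pole a set g(θ) = (θ - a)^2*f(θ) = [9*θ**2/26 - 16*θ/3 - 17/3] / (θ - a')^2.
Order-2 pole: residue = g'(a); g'(-11/6 - (5/6)*sqrt(7)) = (5043/159250)*sqrt(7), so the residue is (5043/159250)*sqrt(7).
The factor θ**2 + 11*θ/3 - 3/2 splits as (θ - a)(θ - a') with a = -11/6 + (5/6)*sqrt(7), a' = -11/6 - (5/6)*sqrt(7). At the order-2 pole a set g(θ) = (θ - a)^2*f(θ) = [9*θ**2/26 - 16*θ/3 - 17/3] / (θ - a')^2.
Order-2 pole: residue = g'(a); g'(-11/6 + (5/6)*sqrt(7)) = -(5043/159250)*sqrt(7), so the residue is -(5043/159250)*sqrt(7).
List the singular points by increasing real part (a conjugate pair: the negative imaginary part first).


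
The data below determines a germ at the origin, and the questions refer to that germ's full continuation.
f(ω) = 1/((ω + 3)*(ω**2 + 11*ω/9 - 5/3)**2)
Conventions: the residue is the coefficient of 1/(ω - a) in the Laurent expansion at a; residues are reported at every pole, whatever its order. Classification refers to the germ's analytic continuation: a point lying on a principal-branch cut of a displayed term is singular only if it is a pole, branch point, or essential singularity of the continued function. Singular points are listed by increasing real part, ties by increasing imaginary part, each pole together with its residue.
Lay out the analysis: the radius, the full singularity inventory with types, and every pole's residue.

Radius of convergence at 0: -11/18 + (1/18)*sqrt(661).
At -3: a pole of order 1; residue 9/121.
At -11/18 - (1/18)*sqrt(661): a pole of order 2; residue -9/242 - (25929/105734882)*sqrt(661).
At -11/18 + (1/18)*sqrt(661): a pole of order 2; residue -9/242 + (25929/105734882)*sqrt(661).


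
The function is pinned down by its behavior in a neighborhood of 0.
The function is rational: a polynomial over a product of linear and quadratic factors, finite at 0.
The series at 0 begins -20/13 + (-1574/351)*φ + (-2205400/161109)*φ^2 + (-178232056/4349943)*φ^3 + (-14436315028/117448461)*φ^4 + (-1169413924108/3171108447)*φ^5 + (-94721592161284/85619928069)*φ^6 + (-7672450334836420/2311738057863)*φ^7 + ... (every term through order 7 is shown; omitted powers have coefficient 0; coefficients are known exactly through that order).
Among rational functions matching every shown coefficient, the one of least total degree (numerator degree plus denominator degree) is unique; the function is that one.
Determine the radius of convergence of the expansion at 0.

No rational of total degree below 5 reproduces all 8 coefficients; solving the [2/3] Pade equations on them gives f(φ) = (13*φ**2/17 + φ + 30/13)/((φ - 1/3)*(φ**2 + 7*φ/3 + 9/2)), whose expansion matches every shown term.
Denominator factor (φ**2 + 7*φ/3 + 9/2): discriminant -113/9, complex-conjugate roots (-7/6) + ((1/6)*sqrt(113))*i and (-7/6) - ((1/6)*sqrt(113))*i; poles of order 1, moduli (3/2)*sqrt(2) and (3/2)*sqrt(2).
Denominator factor (φ - 1/3): pole of order 1 at 1/3, modulus 1/3.
The radius of convergence is the smallest modulus among the singular points: 1/3.

The radius of convergence is 1/3.


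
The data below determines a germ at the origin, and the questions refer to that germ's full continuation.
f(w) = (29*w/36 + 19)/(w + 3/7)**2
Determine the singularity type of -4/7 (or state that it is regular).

The point is a regular point.

Denominator factors: w + 3/7 = -1/7 at w = -4/7 — none vanishes.
So the germ continues analytically to -4/7.


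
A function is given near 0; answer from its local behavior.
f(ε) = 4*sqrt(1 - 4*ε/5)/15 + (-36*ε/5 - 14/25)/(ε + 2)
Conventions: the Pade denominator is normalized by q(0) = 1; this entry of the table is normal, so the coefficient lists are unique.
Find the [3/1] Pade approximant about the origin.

The Pade approximant has numerator coefficients [-1/75, -1170492/327575, -65228/1637875, -881788/24568125]; denominator coefficients [1, 12847/26206].

Taylor coefficients needed (expand at 0): a_0 = -1/75, a_1 = -107/30, a_2 = 2563/1500, a_3 = -13103/15000, a_4 = 12847/30000.
Write the denominator as Q(ε) = 1 + q1*ε. Requiring Q*f - P = O(ε^5) with deg P <= 3 kills the coefficients of ε^4..ε^4 in Q*f:
  ε^4: a_4 + q1*a_3 = 0, i.e. 12847/30000 + (-13103/15000)*q1 = 0.
Solving this linear system: q1 = 12847/26206.
The numerator is Q*f truncated at degree 3: P0 = a_0 = -1/75; P1 = a_1 + q1*a_0 = -1170492/327575; P2 = a_2 + q1*a_1 = -65228/1637875; P3 = a_3 + q1*a_2 = -881788/24568125.


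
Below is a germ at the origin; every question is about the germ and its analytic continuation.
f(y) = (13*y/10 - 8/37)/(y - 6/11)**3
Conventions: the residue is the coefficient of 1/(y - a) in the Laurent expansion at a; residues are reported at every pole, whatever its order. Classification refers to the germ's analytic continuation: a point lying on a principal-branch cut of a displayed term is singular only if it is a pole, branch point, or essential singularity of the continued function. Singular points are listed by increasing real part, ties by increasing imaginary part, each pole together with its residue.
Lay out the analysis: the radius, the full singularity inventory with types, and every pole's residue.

Radius of convergence at 0: 6/11.
At 6/11: a pole of order 3; residue 0.

Denominator factor (y - 6/11)^3: pole of order 3 at 6/11, modulus 6/11.
The radius of convergence is the smallest modulus among the singular points: 6/11.
At the order-3 pole 6/11 set g(y) = (y - (6/11))^3*f(y) = 13*y/10 - 8/37.
Order-3 pole: residue = g''(a)/2; g''(6/11) = 0, so the residue is 0.


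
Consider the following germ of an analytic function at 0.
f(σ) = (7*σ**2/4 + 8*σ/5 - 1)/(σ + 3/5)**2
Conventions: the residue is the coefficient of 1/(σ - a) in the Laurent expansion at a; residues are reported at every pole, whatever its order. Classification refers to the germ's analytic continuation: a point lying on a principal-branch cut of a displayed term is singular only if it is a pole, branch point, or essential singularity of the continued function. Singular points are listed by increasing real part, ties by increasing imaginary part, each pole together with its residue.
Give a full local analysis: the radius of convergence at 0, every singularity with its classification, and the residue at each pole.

Denominator factor (σ + 3/5)^2: pole of order 2 at -3/5, modulus 3/5.
The radius of convergence is the smallest modulus among the singular points: 3/5.
At the order-2 pole -3/5 set g(σ) = (σ - (-3/5))^2*f(σ) = 7*σ**2/4 + 8*σ/5 - 1.
Order-2 pole: residue = g'(a); g'(-3/5) = -1/2, so the residue is -1/2.

Radius of convergence at 0: 3/5.
At -3/5: a pole of order 2; residue -1/2.


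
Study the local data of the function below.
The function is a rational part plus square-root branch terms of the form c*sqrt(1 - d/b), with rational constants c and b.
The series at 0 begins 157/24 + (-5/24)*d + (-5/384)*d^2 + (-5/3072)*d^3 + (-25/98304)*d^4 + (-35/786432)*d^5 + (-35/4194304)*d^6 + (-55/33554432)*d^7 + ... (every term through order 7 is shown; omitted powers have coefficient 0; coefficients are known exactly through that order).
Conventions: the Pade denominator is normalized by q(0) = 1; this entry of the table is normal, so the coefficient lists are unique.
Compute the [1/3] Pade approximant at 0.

Taylor coefficients needed (read off): a_0 = 157/24, a_1 = -5/24, a_2 = -5/384, a_3 = -5/3072, a_4 = -25/98304.
Write the denominator as Q(d) = 1 + q1*d + q2*d^2 + q3*d^3. Requiring Q*f - P = O(d^5) with deg P <= 1 kills the coefficients of d^2..d^4 in Q*f:
  d^2: a_2 + q1*a_1 + q2*a_0 = 0, i.e. -5/384 + (-5/24)*q1 + (157/24)*q2 = 0.
  d^3: a_3 + q1*a_2 + q2*a_1 + q3*a_0 = 0, i.e. -5/3072 + (-5/384)*q1 + (-5/24)*q2 + (157/24)*q3 = 0.
  d^4: a_4 + q1*a_3 + q2*a_2 + q3*a_1 = 0, i.e. -25/98304 + (-5/3072)*q1 + (-5/384)*q2 + (-5/24)*q3 = 0.
Solving this linear system: q1 = -167325/1293088, q2 = -2755/1293088, q3 = -1585/20689408.
The numerator is Q*f truncated at degree 1: P0 = a_0 = 157/24; P1 = a_1 + q1*a_0 = -32735465/31034112.

The Pade approximant has numerator coefficients [157/24, -32735465/31034112]; denominator coefficients [1, -167325/1293088, -2755/1293088, -1585/20689408].


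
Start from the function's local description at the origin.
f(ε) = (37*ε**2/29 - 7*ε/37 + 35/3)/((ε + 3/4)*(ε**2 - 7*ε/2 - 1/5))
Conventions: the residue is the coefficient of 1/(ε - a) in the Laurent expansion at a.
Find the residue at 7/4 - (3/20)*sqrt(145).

The factor ε**2 - 7*ε/2 - 1/5 splits as (ε - a)(ε - a') with a = 7/4 - (3/20)*sqrt(145), a' = 7/4 + (3/20)*sqrt(145). At the order-1 pole a set g(ε) = (ε - a)*f(ε) = [(37*ε**2/29 - 7*ε/37 + 35/3)/(ε + 3/4)] / (ε - a').
Simple pole: residue = g(a) at a = 7/4 - (3/20)*sqrt(145), which is -1122091/769341 - (17800819/66932667)*sqrt(145).

The residue is -1122091/769341 - (17800819/66932667)*sqrt(145).


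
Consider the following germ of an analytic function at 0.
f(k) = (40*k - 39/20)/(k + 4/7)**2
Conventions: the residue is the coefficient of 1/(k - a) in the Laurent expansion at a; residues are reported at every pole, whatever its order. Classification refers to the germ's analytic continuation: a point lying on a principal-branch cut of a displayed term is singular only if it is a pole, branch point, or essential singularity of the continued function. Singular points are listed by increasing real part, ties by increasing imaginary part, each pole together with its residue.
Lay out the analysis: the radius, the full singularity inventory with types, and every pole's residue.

Radius of convergence at 0: 4/7.
At -4/7: a pole of order 2; residue 40.

Denominator factor (k + 4/7)^2: pole of order 2 at -4/7, modulus 4/7.
The radius of convergence is the smallest modulus among the singular points: 4/7.
At the order-2 pole -4/7 set g(k) = (k - (-4/7))^2*f(k) = 40*k - 39/20.
Order-2 pole: residue = g'(a); g'(-4/7) = 40, so the residue is 40.


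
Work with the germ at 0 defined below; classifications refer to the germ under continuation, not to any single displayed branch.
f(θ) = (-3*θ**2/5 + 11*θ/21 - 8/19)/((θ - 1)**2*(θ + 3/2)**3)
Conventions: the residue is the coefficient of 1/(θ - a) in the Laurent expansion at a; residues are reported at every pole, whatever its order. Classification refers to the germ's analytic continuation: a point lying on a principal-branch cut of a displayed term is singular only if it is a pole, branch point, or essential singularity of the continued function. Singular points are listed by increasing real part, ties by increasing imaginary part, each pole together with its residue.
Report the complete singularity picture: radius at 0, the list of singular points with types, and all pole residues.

Radius of convergence at 0: 1.
At -3/2: a pole of order 3; residue 6344/1246875.
At 1: a pole of order 2; residue -6344/1246875.

Denominator factor (θ + 3/2)^3: pole of order 3 at -3/2, modulus 3/2.
Denominator factor (θ - 1)^2: pole of order 2 at 1, modulus 1.
The radius of convergence is the smallest modulus among the singular points: 1.
At the order-3 pole -3/2 set g(θ) = (θ - (-3/2))^3*f(θ) = (-3*θ**2/5 + 11*θ/21 - 8/19)/(θ - 1)**2.
Order-3 pole: residue = g''(a)/2; g''(-3/2) = 12688/1246875, so the residue is 6344/1246875.
At the order-2 pole 1 set g(θ) = (θ - (1))^2*f(θ) = (-3*θ**2/5 + 11*θ/21 - 8/19)/(θ + 3/2)**3.
Order-2 pole: residue = g'(a); g'(1) = -6344/1246875, so the residue is -6344/1246875.
List the singular points by increasing real part (a conjugate pair: the negative imaginary part first).


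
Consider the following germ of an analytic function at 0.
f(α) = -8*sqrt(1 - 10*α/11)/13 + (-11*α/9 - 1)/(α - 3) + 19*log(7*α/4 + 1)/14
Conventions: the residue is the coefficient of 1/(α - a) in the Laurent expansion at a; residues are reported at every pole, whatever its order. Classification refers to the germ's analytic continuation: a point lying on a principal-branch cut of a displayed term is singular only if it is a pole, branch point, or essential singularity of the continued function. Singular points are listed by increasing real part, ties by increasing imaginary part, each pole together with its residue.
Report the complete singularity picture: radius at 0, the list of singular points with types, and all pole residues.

Radius of convergence at 0: 4/7.
At -4/7: a logarithmic branch point.
At 11/10: an algebraic (square-root) branch point.
At 3: a pole of order 1; residue -14/3.

Denominator factor (α - 3): pole of order 1 at 3, modulus 3.
Branch term (-8/13)*sqrt(1 - α/(11/10)): its argument vanishes at α = 11/10, a square-root branch point, modulus 11/10.
Branch term (19/14)*log(1 - α/(-4/7)): its argument vanishes at α = -4/7, a logarithmic branch point, modulus 4/7.
The radius of convergence is the smallest modulus among the singular points: 4/7.
The branch terms are analytic at 3 and contribute nothing to the residue; only the rational part matters.
At the order-1 pole 3 set g(α) = (α - (3))*(rational part) = -11*α/9 - 1.
Simple pole: residue = g(a) at a = 3, which is -14/3.
List the singular points by increasing real part (a conjugate pair: the negative imaginary part first).
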